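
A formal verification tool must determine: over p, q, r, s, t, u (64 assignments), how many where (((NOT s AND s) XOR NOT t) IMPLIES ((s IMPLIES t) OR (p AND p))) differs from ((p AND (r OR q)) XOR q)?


F1 = (((NOT s AND s) XOR NOT t) IMPLIES ((s IMPLIES t) OR (p AND p)))
F2 = ((p AND (r OR q)) XOR q)
Evaluate both on each of 64 rows (bits = p,q,r,s,t,u):
  row 0 [000000]: F1=1 F2=0 (differ) -> 1
  row 1 [000001]: F1=1 F2=0 (differ) -> 1
  row 2 [000010]: F1=1 F2=0 (differ) -> 1
  row 3 [000011]: F1=1 F2=0 (differ) -> 1
  row 4 [000100]: F1=0 F2=0 -> 0
  (every remaining row is evaluated the same way; all 64 results are listed next)
Full result column, 8 rows per line (p,q,r fixed per line; s,t,u runs 000..111 left to right):
  rows 0-7 [p,q,r=000]: 11110011  (ones: 6)
  rows 8-15 [p,q,r=001]: 11110011  (ones: 6)
  rows 16-23 [p,q,r=010]: 00001100  (ones: 2)
  rows 24-31 [p,q,r=011]: 00001100  (ones: 2)
  rows 32-39 [p,q,r=100]: 11111111  (ones: 8)
  rows 40-47 [p,q,r=101]: 00000000  (ones: 0)
  rows 48-55 [p,q,r=110]: 11111111  (ones: 8)
  rows 56-63 [p,q,r=111]: 11111111  (ones: 8)
Disagreements = 6+6+2+2+8+0+8+8 = 40

40


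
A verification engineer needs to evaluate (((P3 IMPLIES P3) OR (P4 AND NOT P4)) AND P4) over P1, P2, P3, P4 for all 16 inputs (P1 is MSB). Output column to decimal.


Formula: (((P3 IMPLIES P3) OR (P4 AND NOT P4)) AND P4) over P1, P2, P3, P4 (16 rows)
Evaluate each row (bits = P1,P2,P3,P4, MSB first):
  row 0 [0000]: (((0 IMPLIES 0) OR (0 AND NOT 0)) AND 0) -> 0
  row 1 [0001]: (((0 IMPLIES 0) OR (1 AND NOT 1)) AND 1) -> 1
  row 2 [0010]: (((1 IMPLIES 1) OR (0 AND NOT 0)) AND 0) -> 0
  row 3 [0011]: (((1 IMPLIES 1) OR (1 AND NOT 1)) AND 1) -> 1
  row 4 [0100]: (((0 IMPLIES 0) OR (0 AND NOT 0)) AND 0) -> 0
  row 5 [0101]: (((0 IMPLIES 0) OR (1 AND NOT 1)) AND 1) -> 1
  row 6 [0110]: (((1 IMPLIES 1) OR (0 AND NOT 0)) AND 0) -> 0
  row 7 [0111]: (((1 IMPLIES 1) OR (1 AND NOT 1)) AND 1) -> 1
  row 8 [1000]: (((0 IMPLIES 0) OR (0 AND NOT 0)) AND 0) -> 0
  row 9 [1001]: (((0 IMPLIES 0) OR (1 AND NOT 1)) AND 1) -> 1
  row 10 [1010]: (((1 IMPLIES 1) OR (0 AND NOT 0)) AND 0) -> 0
  row 11 [1011]: (((1 IMPLIES 1) OR (1 AND NOT 1)) AND 1) -> 1
  row 12 [1100]: (((0 IMPLIES 0) OR (0 AND NOT 0)) AND 0) -> 0
  row 13 [1101]: (((0 IMPLIES 0) OR (1 AND NOT 1)) AND 1) -> 1
  row 14 [1110]: (((1 IMPLIES 1) OR (0 AND NOT 0)) AND 0) -> 0
  row 15 [1111]: (((1 IMPLIES 1) OR (1 AND NOT 1)) AND 1) -> 1
Full result column, 4 rows per line (P1,P2 fixed per line; P3,P4 runs 00..11 left to right):
  rows 0-3 [P1,P2=00]: 0101  = hex 5
  rows 4-7 [P1,P2=01]: 0101  = hex 5
  rows 8-11 [P1,P2=10]: 0101  = hex 5
  rows 12-15 [P1,P2=11]: 0101  = hex 5
Output column (row 0 .. row 15) = 0101010101010101
Output column grouped in 4s = 0101 0101 0101 0101 = 0x5555
Convert to decimal digit by digit (value = value*16 + digit):
  5 -> 5
  5*16 + 5 = 85
  85*16 + 5 = 1365
  1365*16 + 5 = 21845
Decimal = 21845

21845


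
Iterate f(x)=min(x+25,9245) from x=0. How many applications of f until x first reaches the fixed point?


Step 1: x=0, cap=9245, increment=25
Step 2: x grows by 25 each step until capped at 9245; fixed point is x=9245
Step 3: iterations = ceil(9245/25) = 370

370


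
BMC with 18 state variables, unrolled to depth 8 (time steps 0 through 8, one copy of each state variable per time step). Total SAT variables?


BMC unrolls to depth k, creating one copy of each state var for steps 0..k.
Step count = 8 + 1 = 9 (steps 0 through 8)
Vars per step = 18
Total = 18 * 9 = 162

162


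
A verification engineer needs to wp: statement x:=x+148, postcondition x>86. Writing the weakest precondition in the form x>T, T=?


Formula: wp(x:=E, P) = P[E/x] (substitute E for x in postcondition)
Step 1: Postcondition: x>86
Step 2: Substitute x+148 for x: x+148>86
Step 3: Solve for x: x > 86-148 = -62

-62


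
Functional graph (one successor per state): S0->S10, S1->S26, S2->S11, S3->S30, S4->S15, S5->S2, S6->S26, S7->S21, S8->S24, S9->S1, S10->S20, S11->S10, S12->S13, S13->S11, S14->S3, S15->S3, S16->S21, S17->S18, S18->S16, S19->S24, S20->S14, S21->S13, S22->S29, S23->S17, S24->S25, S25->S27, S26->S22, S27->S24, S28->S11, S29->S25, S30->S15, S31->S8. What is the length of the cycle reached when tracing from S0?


Trace from S0 until a state repeats:
  S0 -> S10 -> S20 -> S14 -> S3 -> S30 -> S15 -> S3
S3 first seen at step 4, revisited at step 7.
Cycle length = 7 - 4 = 3

3


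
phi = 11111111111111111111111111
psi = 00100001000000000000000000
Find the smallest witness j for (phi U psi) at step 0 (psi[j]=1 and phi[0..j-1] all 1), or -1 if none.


(phi U psi) at 0: need smallest j with psi[j]=1 and phi[i]=1 for all i in [0,j).
Scan from step 0:
  step 0: phi=1, psi=0 -> continue
  step 1: phi=1, psi=0 -> continue
  step 2: psi=1 and phi held for [0,2) -> witness found
Witness step = 2

2


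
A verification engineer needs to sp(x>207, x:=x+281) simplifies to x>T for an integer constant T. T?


Formula: sp(P, x:=E) = exists old_x. (x = E[old_x/x]) AND P[old_x/x] (old_x is the value of x before the assignment; eliminate old_x by solving x = E[old_x/x] for old_x)
Step 1: Precondition P: x>207, i.e. old_x > 207
Step 2: Assignment gives x = old_x + 281, so old_x = x - 281
Step 3: Substitute into P: x - 281 > 207
Step 4: Simplify: x > 207+281 = 488

488


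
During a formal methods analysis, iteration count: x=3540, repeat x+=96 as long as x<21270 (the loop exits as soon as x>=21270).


Step 1: x goes from 3540 toward 21270 by 96; the body runs while x<21270, so iterations = ceil((bound-start)/step)
Step 2: Distance=17730
Step 3: ceil(17730/96)=185

185


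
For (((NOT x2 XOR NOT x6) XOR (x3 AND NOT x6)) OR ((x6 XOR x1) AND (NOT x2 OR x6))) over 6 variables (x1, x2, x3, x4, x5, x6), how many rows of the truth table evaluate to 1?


Formula: (((NOT x2 XOR NOT x6) XOR (x3 AND NOT x6)) OR ((x6 XOR x1) AND (NOT x2 OR x6))) over 6 vars (64 rows)
Evaluate each row (x1, x2, x3, x4, x5, x6 as bits, MSB first):
  row 0 [000000]: (((NOT 0 XOR NOT 0) XOR (0 AND NOT 0)) OR ((0 XOR 0) AND (NOT 0 OR 0))) -> 0
  row 1 [000001]: (((NOT 0 XOR NOT 1) XOR (0 AND NOT 1)) OR ((1 XOR 0) AND (NOT 0 OR 1))) -> 1
  row 2 [000010]: (((NOT 0 XOR NOT 0) XOR (0 AND NOT 0)) OR ((0 XOR 0) AND (NOT 0 OR 0))) -> 0
  row 3 [000011]: (((NOT 0 XOR NOT 1) XOR (0 AND NOT 1)) OR ((1 XOR 0) AND (NOT 0 OR 1))) -> 1
  row 4 [000100]: (((NOT 0 XOR NOT 0) XOR (0 AND NOT 0)) OR ((0 XOR 0) AND (NOT 0 OR 0))) -> 0
  (every remaining row is evaluated the same way; all 64 results are listed next)
Full result column, 8 rows per line (x1,x2,x3 fixed per line; x4,x5,x6 runs 000..111 left to right):
  rows 0-7 [x1,x2,x3=000]: 01010101  (ones: 4)
  rows 8-15 [x1,x2,x3=001]: 11111111  (ones: 8)
  rows 16-23 [x1,x2,x3=010]: 11111111  (ones: 8)
  rows 24-31 [x1,x2,x3=011]: 01010101  (ones: 4)
  rows 32-39 [x1,x2,x3=100]: 11111111  (ones: 8)
  rows 40-47 [x1,x2,x3=101]: 11111111  (ones: 8)
  rows 48-55 [x1,x2,x3=110]: 10101010  (ones: 4)
  rows 56-63 [x1,x2,x3=111]: 00000000  (ones: 0)
Count of 1-rows = 4+8+8+4+8+8+4+0 = 44

44


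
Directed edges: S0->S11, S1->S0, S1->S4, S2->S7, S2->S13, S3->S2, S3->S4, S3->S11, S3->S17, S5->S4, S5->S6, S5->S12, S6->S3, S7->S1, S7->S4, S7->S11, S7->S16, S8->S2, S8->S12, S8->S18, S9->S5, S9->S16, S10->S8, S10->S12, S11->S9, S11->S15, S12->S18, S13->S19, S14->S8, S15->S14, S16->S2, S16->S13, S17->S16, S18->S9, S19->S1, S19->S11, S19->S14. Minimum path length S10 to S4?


BFS layer-by-layer from S10:
  dist 0: {S10}
  dist 1: {S8, S12}
  dist 2: {S2, S18}
  dist 3: {S7, S9, S13}
  dist 4: {S1, S4, S5, S11, S16, S19}
  -> S4 reached at distance 4
Shortest path length = 4

4


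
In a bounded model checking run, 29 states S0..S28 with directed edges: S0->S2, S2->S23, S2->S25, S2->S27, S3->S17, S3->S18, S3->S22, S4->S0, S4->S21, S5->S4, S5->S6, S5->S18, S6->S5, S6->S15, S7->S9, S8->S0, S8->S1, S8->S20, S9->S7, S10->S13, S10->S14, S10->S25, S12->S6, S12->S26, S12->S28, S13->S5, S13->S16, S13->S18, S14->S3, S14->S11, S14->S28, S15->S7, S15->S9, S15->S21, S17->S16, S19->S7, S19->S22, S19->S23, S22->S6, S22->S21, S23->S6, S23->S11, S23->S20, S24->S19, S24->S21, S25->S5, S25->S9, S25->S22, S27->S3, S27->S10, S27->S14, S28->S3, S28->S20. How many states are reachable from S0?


BFS from S0:
  layer 0: {S0}
  layer 1: {S2}
  layer 2: {S23, S25, S27}
  layer 3: {S3, S5, S6, S9, S10, S11, S14, S20, S22}
  layer 4: {S4, S7, S13, S15, S17, S18, S21, S28}
  layer 5: {S16}
Reachable set: {S0, S2, S3, S4, S5, S6, S7, S9, S10, S11, S13, S14, S15, S16, S17, S18, S20, S21, S22, S23, S25, S27, S28}
Count = 23

23


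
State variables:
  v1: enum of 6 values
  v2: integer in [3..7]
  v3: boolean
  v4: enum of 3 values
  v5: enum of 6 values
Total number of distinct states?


State space = product of domain sizes of all variables.
Domain sizes:
  v1 (enum of 6 values): 6
  v2 (integer in [3..7]): 5
  v3 (boolean): 2
  v4 (enum of 3 values): 3
  v5 (enum of 6 values): 6
Product = 6 * 5 * 2 * 3 * 6 = 1080

1080


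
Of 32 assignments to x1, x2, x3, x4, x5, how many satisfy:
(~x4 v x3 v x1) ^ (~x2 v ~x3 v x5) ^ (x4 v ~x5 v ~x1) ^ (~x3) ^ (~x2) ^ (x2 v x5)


CNF with 6 clauses over 5 vars (32 assignments).
An assignment satisfies CNF iff every clause has >=1 true literal.
Check each row (bits = x1,x2,x3,x4,x5; clause T/F shown):
  row 0 [00000]: clauses=TTTTTF -> 0
  row 1 [00001]: clauses=TTTTTT -> 1
  row 2 [00010]: clauses=FTTTTF -> 0
  row 3 [00011]: clauses=FTTTTT -> 0
  row 4 [00100]: clauses=TTTFTF -> 0
  row 5 [00101]: clauses=TTTFTT -> 0
  row 6 [00110]: clauses=TTTFTF -> 0
  row 7 [00111]: clauses=TTTFTT -> 0
  row 8 [01000]: clauses=TTTTFT -> 0
  row 9 [01001]: clauses=TTTTFT -> 0
  row 10 [01010]: clauses=FTTTFT -> 0
  row 11 [01011]: clauses=FTTTFT -> 0
  row 12 [01100]: clauses=TFTFFT -> 0
  row 13 [01101]: clauses=TTTFFT -> 0
  row 14 [01110]: clauses=TFTFFT -> 0
  row 15 [01111]: clauses=TTTFFT -> 0
  row 16 [10000]: clauses=TTTTTF -> 0
  row 17 [10001]: clauses=TTFTTT -> 0
  row 18 [10010]: clauses=TTTTTF -> 0
  row 19 [10011]: clauses=TTTTTT -> 1
  row 20 [10100]: clauses=TTTFTF -> 0
  row 21 [10101]: clauses=TTFFTT -> 0
  row 22 [10110]: clauses=TTTFTF -> 0
  row 23 [10111]: clauses=TTTFTT -> 0
  row 24 [11000]: clauses=TTTTFT -> 0
  row 25 [11001]: clauses=TTFTFT -> 0
  row 26 [11010]: clauses=TTTTFT -> 0
  row 27 [11011]: clauses=TTTTFT -> 0
  row 28 [11100]: clauses=TFTFFT -> 0
  row 29 [11101]: clauses=TTFFFT -> 0
  row 30 [11110]: clauses=TFTFFT -> 0
  row 31 [11111]: clauses=TTTFFT -> 0
Full result column, 8 rows per line (x1,x2 fixed per line; x3,x4,x5 runs 000..111 left to right):
  rows 0-7 [x1,x2=00]: 01000000  (ones: 1)
  rows 8-15 [x1,x2=01]: 00000000  (ones: 0)
  rows 16-23 [x1,x2=10]: 00010000  (ones: 1)
  rows 24-31 [x1,x2=11]: 00000000  (ones: 0)
Satisfying assignments = 1+0+1+0 = 2

2


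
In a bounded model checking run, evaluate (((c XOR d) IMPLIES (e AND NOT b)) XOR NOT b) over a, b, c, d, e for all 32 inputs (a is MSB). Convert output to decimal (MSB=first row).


Formula: (((c XOR d) IMPLIES (e AND NOT b)) XOR NOT b) over a, b, c, d, e (32 rows)
Evaluate each row (bits = a,b,c,d,e, MSB first):
  row 0 [00000]: (((0 XOR 0) IMPLIES (0 AND NOT 0)) XOR NOT 0) -> 0
  row 1 [00001]: (((0 XOR 0) IMPLIES (1 AND NOT 0)) XOR NOT 0) -> 0
  row 2 [00010]: (((0 XOR 1) IMPLIES (0 AND NOT 0)) XOR NOT 0) -> 1
  row 3 [00011]: (((0 XOR 1) IMPLIES (1 AND NOT 0)) XOR NOT 0) -> 0
  row 4 [00100]: (((1 XOR 0) IMPLIES (0 AND NOT 0)) XOR NOT 0) -> 1
  row 5 [00101]: (((1 XOR 0) IMPLIES (1 AND NOT 0)) XOR NOT 0) -> 0
  row 6 [00110]: (((1 XOR 1) IMPLIES (0 AND NOT 0)) XOR NOT 0) -> 0
  row 7 [00111]: (((1 XOR 1) IMPLIES (1 AND NOT 0)) XOR NOT 0) -> 0
  row 8 [01000]: (((0 XOR 0) IMPLIES (0 AND NOT 1)) XOR NOT 1) -> 1
  row 9 [01001]: (((0 XOR 0) IMPLIES (1 AND NOT 1)) XOR NOT 1) -> 1
  row 10 [01010]: (((0 XOR 1) IMPLIES (0 AND NOT 1)) XOR NOT 1) -> 0
  row 11 [01011]: (((0 XOR 1) IMPLIES (1 AND NOT 1)) XOR NOT 1) -> 0
  row 12 [01100]: (((1 XOR 0) IMPLIES (0 AND NOT 1)) XOR NOT 1) -> 0
  row 13 [01101]: (((1 XOR 0) IMPLIES (1 AND NOT 1)) XOR NOT 1) -> 0
  row 14 [01110]: (((1 XOR 1) IMPLIES (0 AND NOT 1)) XOR NOT 1) -> 1
  row 15 [01111]: (((1 XOR 1) IMPLIES (1 AND NOT 1)) XOR NOT 1) -> 1
  row 16 [10000]: (((0 XOR 0) IMPLIES (0 AND NOT 0)) XOR NOT 0) -> 0
  row 17 [10001]: (((0 XOR 0) IMPLIES (1 AND NOT 0)) XOR NOT 0) -> 0
  row 18 [10010]: (((0 XOR 1) IMPLIES (0 AND NOT 0)) XOR NOT 0) -> 1
  row 19 [10011]: (((0 XOR 1) IMPLIES (1 AND NOT 0)) XOR NOT 0) -> 0
  row 20 [10100]: (((1 XOR 0) IMPLIES (0 AND NOT 0)) XOR NOT 0) -> 1
  row 21 [10101]: (((1 XOR 0) IMPLIES (1 AND NOT 0)) XOR NOT 0) -> 0
  row 22 [10110]: (((1 XOR 1) IMPLIES (0 AND NOT 0)) XOR NOT 0) -> 0
  row 23 [10111]: (((1 XOR 1) IMPLIES (1 AND NOT 0)) XOR NOT 0) -> 0
  row 24 [11000]: (((0 XOR 0) IMPLIES (0 AND NOT 1)) XOR NOT 1) -> 1
  row 25 [11001]: (((0 XOR 0) IMPLIES (1 AND NOT 1)) XOR NOT 1) -> 1
  row 26 [11010]: (((0 XOR 1) IMPLIES (0 AND NOT 1)) XOR NOT 1) -> 0
  row 27 [11011]: (((0 XOR 1) IMPLIES (1 AND NOT 1)) XOR NOT 1) -> 0
  row 28 [11100]: (((1 XOR 0) IMPLIES (0 AND NOT 1)) XOR NOT 1) -> 0
  row 29 [11101]: (((1 XOR 0) IMPLIES (1 AND NOT 1)) XOR NOT 1) -> 0
  row 30 [11110]: (((1 XOR 1) IMPLIES (0 AND NOT 1)) XOR NOT 1) -> 1
  row 31 [11111]: (((1 XOR 1) IMPLIES (1 AND NOT 1)) XOR NOT 1) -> 1
Full result column, 4 rows per line (a,b,c fixed per line; d,e runs 00..11 left to right):
  rows 0-3 [a,b,c=000]: 0010  = hex 2
  rows 4-7 [a,b,c=001]: 1000  = hex 8
  rows 8-11 [a,b,c=010]: 1100  = hex C
  rows 12-15 [a,b,c=011]: 0011  = hex 3
  rows 16-19 [a,b,c=100]: 0010  = hex 2
  rows 20-23 [a,b,c=101]: 1000  = hex 8
  rows 24-27 [a,b,c=110]: 1100  = hex C
  rows 28-31 [a,b,c=111]: 0011  = hex 3
Output column (row 0 .. row 31) = 00101000110000110010100011000011
Output column grouped in 4s = 0010 1000 1100 0011 0010 1000 1100 0011 = 0x28C328C3
Convert to decimal digit by digit (value = value*16 + digit):
  2 -> 2
  2*16 + 8 = 40
  40*16 + 12 (C) = 652
  652*16 + 3 = 10435
  10435*16 + 2 = 166962
  166962*16 + 8 = 2671400
  2671400*16 + 12 (C) = 42742412
  42742412*16 + 3 = 683878595
Decimal = 683878595

683878595


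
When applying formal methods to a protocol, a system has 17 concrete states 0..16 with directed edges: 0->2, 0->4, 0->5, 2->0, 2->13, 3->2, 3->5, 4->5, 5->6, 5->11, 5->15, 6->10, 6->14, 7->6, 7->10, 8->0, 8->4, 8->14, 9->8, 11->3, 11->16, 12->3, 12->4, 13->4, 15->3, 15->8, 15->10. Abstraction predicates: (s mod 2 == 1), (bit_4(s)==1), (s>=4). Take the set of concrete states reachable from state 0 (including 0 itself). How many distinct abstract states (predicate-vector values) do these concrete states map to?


BFS from 0:
Concrete reachable: {0, 2, 3, 4, 5, 6, 8, 10, 11, 13, 14, 15, 16}
Abstract via predicates (s mod 2 == 1), (bit_4(s)==1), (s>=4):
  (0,0,0) <- {0, 2}
  (0,0,1) <- {4, 6, 8, 10, 14}
  (0,1,1) <- {16}
  (1,0,0) <- {3}
  (1,0,1) <- {5, 11, 13, 15}
Distinct abstract states = 5

5


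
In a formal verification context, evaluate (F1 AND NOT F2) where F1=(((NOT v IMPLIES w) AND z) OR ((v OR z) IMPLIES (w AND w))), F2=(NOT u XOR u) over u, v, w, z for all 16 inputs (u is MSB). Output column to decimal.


F1 = (((NOT v IMPLIES w) AND z) OR ((v OR z) IMPLIES (w AND w)))
F2 = (NOT u XOR u)
Counterexample to F1=>F2 is where F1=1 and F2=0.
Evaluate each row (bits = u,v,w,z, MSB first):
  row 0 [0000]: F1=1 F2=1 -> F1&~F2 -> 0
  row 1 [0001]: F1=0 F2=1 -> F1&~F2 -> 0
  row 2 [0010]: F1=1 F2=1 -> F1&~F2 -> 0
  row 3 [0011]: F1=1 F2=1 -> F1&~F2 -> 0
  row 4 [0100]: F1=0 F2=1 -> F1&~F2 -> 0
  row 5 [0101]: F1=1 F2=1 -> F1&~F2 -> 0
  row 6 [0110]: F1=1 F2=1 -> F1&~F2 -> 0
  row 7 [0111]: F1=1 F2=1 -> F1&~F2 -> 0
  row 8 [1000]: F1=1 F2=1 -> F1&~F2 -> 0
  row 9 [1001]: F1=0 F2=1 -> F1&~F2 -> 0
  row 10 [1010]: F1=1 F2=1 -> F1&~F2 -> 0
  row 11 [1011]: F1=1 F2=1 -> F1&~F2 -> 0
  row 12 [1100]: F1=0 F2=1 -> F1&~F2 -> 0
  row 13 [1101]: F1=1 F2=1 -> F1&~F2 -> 0
  row 14 [1110]: F1=1 F2=1 -> F1&~F2 -> 0
  row 15 [1111]: F1=1 F2=1 -> F1&~F2 -> 0
Full result column, 4 rows per line (u,v fixed per line; w,z runs 00..11 left to right):
  rows 0-3 [u,v=00]: 0000  = hex 0
  rows 4-7 [u,v=01]: 0000  = hex 0
  rows 8-11 [u,v=10]: 0000  = hex 0
  rows 12-15 [u,v=11]: 0000  = hex 0
Counterexample vector (row 0 .. row 15) = 0000000000000000
Output column grouped in 4s = 0000 0000 0000 0000 = 0x0000
Convert to decimal digit by digit (value = value*16 + digit):
  0 -> 0
  0*16 + 0 = 0
  0*16 + 0 = 0
  0*16 + 0 = 0
Decimal = 0

0


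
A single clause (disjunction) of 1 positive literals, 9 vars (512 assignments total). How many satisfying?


Step 1: Total=2^9=512
Step 2: Unsat when all 1 false: 2^8=256
Step 3: Sat=512-256=256

256


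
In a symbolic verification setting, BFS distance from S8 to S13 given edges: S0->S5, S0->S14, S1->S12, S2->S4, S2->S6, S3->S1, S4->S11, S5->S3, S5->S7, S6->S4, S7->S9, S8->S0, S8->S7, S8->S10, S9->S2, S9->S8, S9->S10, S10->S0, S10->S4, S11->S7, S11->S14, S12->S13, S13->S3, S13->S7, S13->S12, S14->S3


BFS layer-by-layer from S8:
  dist 0: {S8}
  dist 1: {S0, S7, S10}
  dist 2: {S4, S5, S9, S14}
  dist 3: {S2, S3, S11}
  dist 4: {S1, S6}
  dist 5: {S12}
  dist 6: {S13}
  -> S13 reached at distance 6
Shortest path length = 6

6


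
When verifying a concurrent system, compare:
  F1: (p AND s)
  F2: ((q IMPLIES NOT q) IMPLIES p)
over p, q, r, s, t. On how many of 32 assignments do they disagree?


F1 = (p AND s)
F2 = ((q IMPLIES NOT q) IMPLIES p)
Evaluate both on each of 32 rows (bits = p,q,r,s,t):
  row 0 [00000]: F1=0 F2=0 -> 0
  row 1 [00001]: F1=0 F2=0 -> 0
  row 2 [00010]: F1=0 F2=0 -> 0
  row 3 [00011]: F1=0 F2=0 -> 0
  row 4 [00100]: F1=0 F2=0 -> 0
  row 5 [00101]: F1=0 F2=0 -> 0
  row 6 [00110]: F1=0 F2=0 -> 0
  row 7 [00111]: F1=0 F2=0 -> 0
  row 8 [01000]: F1=0 F2=1 (differ) -> 1
  row 9 [01001]: F1=0 F2=1 (differ) -> 1
  row 10 [01010]: F1=0 F2=1 (differ) -> 1
  row 11 [01011]: F1=0 F2=1 (differ) -> 1
  row 12 [01100]: F1=0 F2=1 (differ) -> 1
  row 13 [01101]: F1=0 F2=1 (differ) -> 1
  row 14 [01110]: F1=0 F2=1 (differ) -> 1
  row 15 [01111]: F1=0 F2=1 (differ) -> 1
  row 16 [10000]: F1=0 F2=1 (differ) -> 1
  row 17 [10001]: F1=0 F2=1 (differ) -> 1
  row 18 [10010]: F1=1 F2=1 -> 0
  row 19 [10011]: F1=1 F2=1 -> 0
  row 20 [10100]: F1=0 F2=1 (differ) -> 1
  row 21 [10101]: F1=0 F2=1 (differ) -> 1
  row 22 [10110]: F1=1 F2=1 -> 0
  row 23 [10111]: F1=1 F2=1 -> 0
  row 24 [11000]: F1=0 F2=1 (differ) -> 1
  row 25 [11001]: F1=0 F2=1 (differ) -> 1
  row 26 [11010]: F1=1 F2=1 -> 0
  row 27 [11011]: F1=1 F2=1 -> 0
  row 28 [11100]: F1=0 F2=1 (differ) -> 1
  row 29 [11101]: F1=0 F2=1 (differ) -> 1
  row 30 [11110]: F1=1 F2=1 -> 0
  row 31 [11111]: F1=1 F2=1 -> 0
Full result column, 8 rows per line (p,q fixed per line; r,s,t runs 000..111 left to right):
  rows 0-7 [p,q=00]: 00000000  (ones: 0)
  rows 8-15 [p,q=01]: 11111111  (ones: 8)
  rows 16-23 [p,q=10]: 11001100  (ones: 4)
  rows 24-31 [p,q=11]: 11001100  (ones: 4)
Disagreements = 0+8+4+4 = 16

16


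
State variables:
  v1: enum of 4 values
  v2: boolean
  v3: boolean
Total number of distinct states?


State space = product of domain sizes of all variables.
Domain sizes:
  v1 (enum of 4 values): 4
  v2 (boolean): 2
  v3 (boolean): 2
Product = 4 * 2 * 2 = 16

16


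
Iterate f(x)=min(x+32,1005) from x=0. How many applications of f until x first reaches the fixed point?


Step 1: x=0, cap=1005, increment=32
Step 2: x grows by 32 each step until capped at 1005; fixed point is x=1005
Step 3: iterations = ceil(1005/32) = 32

32


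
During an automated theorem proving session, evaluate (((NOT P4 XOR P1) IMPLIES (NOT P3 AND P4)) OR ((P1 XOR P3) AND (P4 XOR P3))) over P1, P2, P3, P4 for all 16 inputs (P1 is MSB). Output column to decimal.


Formula: (((NOT P4 XOR P1) IMPLIES (NOT P3 AND P4)) OR ((P1 XOR P3) AND (P4 XOR P3))) over P1, P2, P3, P4 (16 rows)
Evaluate each row (bits = P1,P2,P3,P4, MSB first):
  row 0 [0000]: (((NOT 0 XOR 0) IMPLIES (NOT 0 AND 0)) OR ((0 XOR 0) AND (0 XOR 0))) -> 0
  row 1 [0001]: (((NOT 1 XOR 0) IMPLIES (NOT 0 AND 1)) OR ((0 XOR 0) AND (1 XOR 0))) -> 1
  row 2 [0010]: (((NOT 0 XOR 0) IMPLIES (NOT 1 AND 0)) OR ((0 XOR 1) AND (0 XOR 1))) -> 1
  row 3 [0011]: (((NOT 1 XOR 0) IMPLIES (NOT 1 AND 1)) OR ((0 XOR 1) AND (1 XOR 1))) -> 1
  row 4 [0100]: (((NOT 0 XOR 0) IMPLIES (NOT 0 AND 0)) OR ((0 XOR 0) AND (0 XOR 0))) -> 0
  row 5 [0101]: (((NOT 1 XOR 0) IMPLIES (NOT 0 AND 1)) OR ((0 XOR 0) AND (1 XOR 0))) -> 1
  row 6 [0110]: (((NOT 0 XOR 0) IMPLIES (NOT 1 AND 0)) OR ((0 XOR 1) AND (0 XOR 1))) -> 1
  row 7 [0111]: (((NOT 1 XOR 0) IMPLIES (NOT 1 AND 1)) OR ((0 XOR 1) AND (1 XOR 1))) -> 1
  row 8 [1000]: (((NOT 0 XOR 1) IMPLIES (NOT 0 AND 0)) OR ((1 XOR 0) AND (0 XOR 0))) -> 1
  row 9 [1001]: (((NOT 1 XOR 1) IMPLIES (NOT 0 AND 1)) OR ((1 XOR 0) AND (1 XOR 0))) -> 1
  row 10 [1010]: (((NOT 0 XOR 1) IMPLIES (NOT 1 AND 0)) OR ((1 XOR 1) AND (0 XOR 1))) -> 1
  row 11 [1011]: (((NOT 1 XOR 1) IMPLIES (NOT 1 AND 1)) OR ((1 XOR 1) AND (1 XOR 1))) -> 0
  row 12 [1100]: (((NOT 0 XOR 1) IMPLIES (NOT 0 AND 0)) OR ((1 XOR 0) AND (0 XOR 0))) -> 1
  row 13 [1101]: (((NOT 1 XOR 1) IMPLIES (NOT 0 AND 1)) OR ((1 XOR 0) AND (1 XOR 0))) -> 1
  row 14 [1110]: (((NOT 0 XOR 1) IMPLIES (NOT 1 AND 0)) OR ((1 XOR 1) AND (0 XOR 1))) -> 1
  row 15 [1111]: (((NOT 1 XOR 1) IMPLIES (NOT 1 AND 1)) OR ((1 XOR 1) AND (1 XOR 1))) -> 0
Full result column, 4 rows per line (P1,P2 fixed per line; P3,P4 runs 00..11 left to right):
  rows 0-3 [P1,P2=00]: 0111  = hex 7
  rows 4-7 [P1,P2=01]: 0111  = hex 7
  rows 8-11 [P1,P2=10]: 1110  = hex E
  rows 12-15 [P1,P2=11]: 1110  = hex E
Output column (row 0 .. row 15) = 0111011111101110
Output column grouped in 4s = 0111 0111 1110 1110 = 0x77EE
Convert to decimal digit by digit (value = value*16 + digit):
  7 -> 7
  7*16 + 7 = 119
  119*16 + 14 (E) = 1918
  1918*16 + 14 (E) = 30702
Decimal = 30702

30702


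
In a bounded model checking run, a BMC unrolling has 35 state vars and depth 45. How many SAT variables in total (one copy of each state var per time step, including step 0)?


BMC unrolls to depth k, creating one copy of each state var for steps 0..k.
Step count = 45 + 1 = 46 (steps 0 through 45)
Vars per step = 35
Total = 35 * 46 = 1610

1610


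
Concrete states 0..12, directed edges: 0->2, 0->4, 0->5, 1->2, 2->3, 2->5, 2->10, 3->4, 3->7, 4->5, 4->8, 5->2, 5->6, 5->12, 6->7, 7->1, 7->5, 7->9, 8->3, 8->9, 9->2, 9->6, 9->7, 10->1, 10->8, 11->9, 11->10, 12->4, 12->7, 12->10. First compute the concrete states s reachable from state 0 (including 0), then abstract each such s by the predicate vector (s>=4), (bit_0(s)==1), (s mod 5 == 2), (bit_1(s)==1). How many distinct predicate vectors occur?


BFS from 0:
Concrete reachable: {0, 1, 2, 3, 4, 5, 6, 7, 8, 9, 10, 12}
Abstract via predicates (s>=4), (bit_0(s)==1), (s mod 5 == 2), (bit_1(s)==1):
  (0,0,0,0) <- {0}
  (0,0,1,1) <- {2}
  (0,1,0,0) <- {1}
  (0,1,0,1) <- {3}
  (1,0,0,0) <- {4, 8}
  (1,0,0,1) <- {6, 10}
  (1,0,1,0) <- {12}
  (1,1,0,0) <- {5, 9}
  (1,1,1,1) <- {7}
Distinct abstract states = 9

9


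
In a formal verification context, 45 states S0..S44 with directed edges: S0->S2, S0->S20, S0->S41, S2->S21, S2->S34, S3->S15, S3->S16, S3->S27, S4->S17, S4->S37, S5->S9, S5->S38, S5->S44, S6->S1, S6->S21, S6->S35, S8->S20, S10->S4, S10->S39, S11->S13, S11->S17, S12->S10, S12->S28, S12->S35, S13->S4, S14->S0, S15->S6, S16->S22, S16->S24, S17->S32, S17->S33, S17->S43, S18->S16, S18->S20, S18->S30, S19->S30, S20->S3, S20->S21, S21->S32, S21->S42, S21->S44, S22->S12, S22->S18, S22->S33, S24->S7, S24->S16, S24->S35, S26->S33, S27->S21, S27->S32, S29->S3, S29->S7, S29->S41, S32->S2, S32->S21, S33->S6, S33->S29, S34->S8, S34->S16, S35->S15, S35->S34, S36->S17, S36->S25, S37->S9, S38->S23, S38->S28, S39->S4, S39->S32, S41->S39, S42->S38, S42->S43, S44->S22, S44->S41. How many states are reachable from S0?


BFS from S0:
  layer 0: {S0}
  layer 1: {S2, S20, S41}
  layer 2: {S3, S21, S34, S39}
  layer 3: {S4, S8, S15, S16, S27, S32, S42, S44}
  layer 4: {S6, S17, S22, S24, S37, S38, S43}
  layer 5: {S1, S7, S9, S12, S18, S23, S28, S33, S35}
  layer 6: {S10, S29, S30}
Reachable set: {S0, S1, S2, S3, S4, S6, S7, S8, S9, S10, S12, S15, S16, S17, S18, S20, S21, S22, S23, S24, S27, S28, S29, S30, S32, S33, S34, S35, S37, S38, S39, S41, S42, S43, S44}
Count = 35

35


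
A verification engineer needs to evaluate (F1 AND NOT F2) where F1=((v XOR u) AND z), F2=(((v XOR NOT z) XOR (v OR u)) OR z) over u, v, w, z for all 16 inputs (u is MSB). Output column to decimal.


F1 = ((v XOR u) AND z)
F2 = (((v XOR NOT z) XOR (v OR u)) OR z)
Counterexample to F1=>F2 is where F1=1 and F2=0.
Evaluate each row (bits = u,v,w,z, MSB first):
  row 0 [0000]: F1=0 F2=1 -> F1&~F2 -> 0
  row 1 [0001]: F1=0 F2=1 -> F1&~F2 -> 0
  row 2 [0010]: F1=0 F2=1 -> F1&~F2 -> 0
  row 3 [0011]: F1=0 F2=1 -> F1&~F2 -> 0
  row 4 [0100]: F1=0 F2=1 -> F1&~F2 -> 0
  row 5 [0101]: F1=1 F2=1 -> F1&~F2 -> 0
  row 6 [0110]: F1=0 F2=1 -> F1&~F2 -> 0
  row 7 [0111]: F1=1 F2=1 -> F1&~F2 -> 0
  row 8 [1000]: F1=0 F2=0 -> F1&~F2 -> 0
  row 9 [1001]: F1=1 F2=1 -> F1&~F2 -> 0
  row 10 [1010]: F1=0 F2=0 -> F1&~F2 -> 0
  row 11 [1011]: F1=1 F2=1 -> F1&~F2 -> 0
  row 12 [1100]: F1=0 F2=1 -> F1&~F2 -> 0
  row 13 [1101]: F1=0 F2=1 -> F1&~F2 -> 0
  row 14 [1110]: F1=0 F2=1 -> F1&~F2 -> 0
  row 15 [1111]: F1=0 F2=1 -> F1&~F2 -> 0
Full result column, 4 rows per line (u,v fixed per line; w,z runs 00..11 left to right):
  rows 0-3 [u,v=00]: 0000  = hex 0
  rows 4-7 [u,v=01]: 0000  = hex 0
  rows 8-11 [u,v=10]: 0000  = hex 0
  rows 12-15 [u,v=11]: 0000  = hex 0
Counterexample vector (row 0 .. row 15) = 0000000000000000
Output column grouped in 4s = 0000 0000 0000 0000 = 0x0000
Convert to decimal digit by digit (value = value*16 + digit):
  0 -> 0
  0*16 + 0 = 0
  0*16 + 0 = 0
  0*16 + 0 = 0
Decimal = 0

0


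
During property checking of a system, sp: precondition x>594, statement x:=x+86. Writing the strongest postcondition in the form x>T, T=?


Formula: sp(P, x:=E) = exists old_x. (x = E[old_x/x]) AND P[old_x/x] (old_x is the value of x before the assignment; eliminate old_x by solving x = E[old_x/x] for old_x)
Step 1: Precondition P: x>594, i.e. old_x > 594
Step 2: Assignment gives x = old_x + 86, so old_x = x - 86
Step 3: Substitute into P: x - 86 > 594
Step 4: Simplify: x > 594+86 = 680

680


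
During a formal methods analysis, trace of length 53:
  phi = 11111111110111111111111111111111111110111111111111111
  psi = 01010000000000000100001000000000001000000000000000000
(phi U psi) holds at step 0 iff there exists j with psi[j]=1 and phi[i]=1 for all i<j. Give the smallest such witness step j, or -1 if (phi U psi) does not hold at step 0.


(phi U psi) at 0: need smallest j with psi[j]=1 and phi[i]=1 for all i in [0,j).
Scan from step 0:
  step 0: phi=1, psi=0 -> continue
  step 1: psi=1 and phi held for [0,1) -> witness found
Witness step = 1

1


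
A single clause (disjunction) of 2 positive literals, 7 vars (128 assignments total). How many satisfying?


Step 1: Total=2^7=128
Step 2: Unsat when all 2 false: 2^5=32
Step 3: Sat=128-32=96

96


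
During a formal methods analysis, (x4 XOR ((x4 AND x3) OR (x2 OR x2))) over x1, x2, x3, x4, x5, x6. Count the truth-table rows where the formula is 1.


Formula: (x4 XOR ((x4 AND x3) OR (x2 OR x2))) over 6 vars (64 rows)
Evaluate each row (x1, x2, x3, x4, x5, x6 as bits, MSB first):
  row 0 [000000]: (0 XOR ((0 AND 0) OR (0 OR 0))) -> 0
  row 1 [000001]: (0 XOR ((0 AND 0) OR (0 OR 0))) -> 0
  row 2 [000010]: (0 XOR ((0 AND 0) OR (0 OR 0))) -> 0
  row 3 [000011]: (0 XOR ((0 AND 0) OR (0 OR 0))) -> 0
  row 4 [000100]: (1 XOR ((1 AND 0) OR (0 OR 0))) -> 1
  (every remaining row is evaluated the same way; all 64 results are listed next)
Full result column, 8 rows per line (x1,x2,x3 fixed per line; x4,x5,x6 runs 000..111 left to right):
  rows 0-7 [x1,x2,x3=000]: 00001111  (ones: 4)
  rows 8-15 [x1,x2,x3=001]: 00000000  (ones: 0)
  rows 16-23 [x1,x2,x3=010]: 11110000  (ones: 4)
  rows 24-31 [x1,x2,x3=011]: 11110000  (ones: 4)
  rows 32-39 [x1,x2,x3=100]: 00001111  (ones: 4)
  rows 40-47 [x1,x2,x3=101]: 00000000  (ones: 0)
  rows 48-55 [x1,x2,x3=110]: 11110000  (ones: 4)
  rows 56-63 [x1,x2,x3=111]: 11110000  (ones: 4)
Count of 1-rows = 4+0+4+4+4+0+4+4 = 24

24


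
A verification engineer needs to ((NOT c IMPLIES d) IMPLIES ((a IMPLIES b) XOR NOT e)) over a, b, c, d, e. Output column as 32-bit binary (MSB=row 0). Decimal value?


Formula: ((NOT c IMPLIES d) IMPLIES ((a IMPLIES b) XOR NOT e)) over a, b, c, d, e (32 rows)
Evaluate each row (bits = a,b,c,d,e, MSB first):
  row 0 [00000]: ((NOT 0 IMPLIES 0) IMPLIES ((0 IMPLIES 0) XOR NOT 0)) -> 1
  row 1 [00001]: ((NOT 0 IMPLIES 0) IMPLIES ((0 IMPLIES 0) XOR NOT 1)) -> 1
  row 2 [00010]: ((NOT 0 IMPLIES 1) IMPLIES ((0 IMPLIES 0) XOR NOT 0)) -> 0
  row 3 [00011]: ((NOT 0 IMPLIES 1) IMPLIES ((0 IMPLIES 0) XOR NOT 1)) -> 1
  row 4 [00100]: ((NOT 1 IMPLIES 0) IMPLIES ((0 IMPLIES 0) XOR NOT 0)) -> 0
  row 5 [00101]: ((NOT 1 IMPLIES 0) IMPLIES ((0 IMPLIES 0) XOR NOT 1)) -> 1
  row 6 [00110]: ((NOT 1 IMPLIES 1) IMPLIES ((0 IMPLIES 0) XOR NOT 0)) -> 0
  row 7 [00111]: ((NOT 1 IMPLIES 1) IMPLIES ((0 IMPLIES 0) XOR NOT 1)) -> 1
  row 8 [01000]: ((NOT 0 IMPLIES 0) IMPLIES ((0 IMPLIES 1) XOR NOT 0)) -> 1
  row 9 [01001]: ((NOT 0 IMPLIES 0) IMPLIES ((0 IMPLIES 1) XOR NOT 1)) -> 1
  row 10 [01010]: ((NOT 0 IMPLIES 1) IMPLIES ((0 IMPLIES 1) XOR NOT 0)) -> 0
  row 11 [01011]: ((NOT 0 IMPLIES 1) IMPLIES ((0 IMPLIES 1) XOR NOT 1)) -> 1
  row 12 [01100]: ((NOT 1 IMPLIES 0) IMPLIES ((0 IMPLIES 1) XOR NOT 0)) -> 0
  row 13 [01101]: ((NOT 1 IMPLIES 0) IMPLIES ((0 IMPLIES 1) XOR NOT 1)) -> 1
  row 14 [01110]: ((NOT 1 IMPLIES 1) IMPLIES ((0 IMPLIES 1) XOR NOT 0)) -> 0
  row 15 [01111]: ((NOT 1 IMPLIES 1) IMPLIES ((0 IMPLIES 1) XOR NOT 1)) -> 1
  row 16 [10000]: ((NOT 0 IMPLIES 0) IMPLIES ((1 IMPLIES 0) XOR NOT 0)) -> 1
  row 17 [10001]: ((NOT 0 IMPLIES 0) IMPLIES ((1 IMPLIES 0) XOR NOT 1)) -> 1
  row 18 [10010]: ((NOT 0 IMPLIES 1) IMPLIES ((1 IMPLIES 0) XOR NOT 0)) -> 1
  row 19 [10011]: ((NOT 0 IMPLIES 1) IMPLIES ((1 IMPLIES 0) XOR NOT 1)) -> 0
  row 20 [10100]: ((NOT 1 IMPLIES 0) IMPLIES ((1 IMPLIES 0) XOR NOT 0)) -> 1
  row 21 [10101]: ((NOT 1 IMPLIES 0) IMPLIES ((1 IMPLIES 0) XOR NOT 1)) -> 0
  row 22 [10110]: ((NOT 1 IMPLIES 1) IMPLIES ((1 IMPLIES 0) XOR NOT 0)) -> 1
  row 23 [10111]: ((NOT 1 IMPLIES 1) IMPLIES ((1 IMPLIES 0) XOR NOT 1)) -> 0
  row 24 [11000]: ((NOT 0 IMPLIES 0) IMPLIES ((1 IMPLIES 1) XOR NOT 0)) -> 1
  row 25 [11001]: ((NOT 0 IMPLIES 0) IMPLIES ((1 IMPLIES 1) XOR NOT 1)) -> 1
  row 26 [11010]: ((NOT 0 IMPLIES 1) IMPLIES ((1 IMPLIES 1) XOR NOT 0)) -> 0
  row 27 [11011]: ((NOT 0 IMPLIES 1) IMPLIES ((1 IMPLIES 1) XOR NOT 1)) -> 1
  row 28 [11100]: ((NOT 1 IMPLIES 0) IMPLIES ((1 IMPLIES 1) XOR NOT 0)) -> 0
  row 29 [11101]: ((NOT 1 IMPLIES 0) IMPLIES ((1 IMPLIES 1) XOR NOT 1)) -> 1
  row 30 [11110]: ((NOT 1 IMPLIES 1) IMPLIES ((1 IMPLIES 1) XOR NOT 0)) -> 0
  row 31 [11111]: ((NOT 1 IMPLIES 1) IMPLIES ((1 IMPLIES 1) XOR NOT 1)) -> 1
Full result column, 4 rows per line (a,b,c fixed per line; d,e runs 00..11 left to right):
  rows 0-3 [a,b,c=000]: 1101  = hex D
  rows 4-7 [a,b,c=001]: 0101  = hex 5
  rows 8-11 [a,b,c=010]: 1101  = hex D
  rows 12-15 [a,b,c=011]: 0101  = hex 5
  rows 16-19 [a,b,c=100]: 1110  = hex E
  rows 20-23 [a,b,c=101]: 1010  = hex A
  rows 24-27 [a,b,c=110]: 1101  = hex D
  rows 28-31 [a,b,c=111]: 0101  = hex 5
Output column (row 0 .. row 31) = 11010101110101011110101011010101
Output column grouped in 4s = 1101 0101 1101 0101 1110 1010 1101 0101 = 0xD5D5EAD5
Convert to decimal digit by digit (value = value*16 + digit):
  D -> 13
  13*16 + 5 = 213
  213*16 + 13 (D) = 3421
  3421*16 + 5 = 54741
  54741*16 + 14 (E) = 875870
  875870*16 + 10 (A) = 14013930
  14013930*16 + 13 (D) = 224222893
  224222893*16 + 5 = 3587566293
Decimal = 3587566293

3587566293


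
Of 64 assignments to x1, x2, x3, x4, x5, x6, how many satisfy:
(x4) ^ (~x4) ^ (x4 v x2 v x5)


CNF with 3 clauses over 6 vars (64 assignments).
An assignment satisfies CNF iff every clause has >=1 true literal.
Check each row (bits = x1,x2,x3,x4,x5,x6; clause T/F shown):
  row 0 [000000]: clauses=FTF -> 0
  row 1 [000001]: clauses=FTF -> 0
  row 2 [000010]: clauses=FTT -> 0
  row 3 [000011]: clauses=FTT -> 0
  row 4 [000100]: clauses=TFT -> 0
  (every remaining row is evaluated the same way; all 64 results are listed next)
Full result column, 8 rows per line (x1,x2,x3 fixed per line; x4,x5,x6 runs 000..111 left to right):
  rows 0-7 [x1,x2,x3=000]: 00000000  (ones: 0)
  rows 8-15 [x1,x2,x3=001]: 00000000  (ones: 0)
  rows 16-23 [x1,x2,x3=010]: 00000000  (ones: 0)
  rows 24-31 [x1,x2,x3=011]: 00000000  (ones: 0)
  rows 32-39 [x1,x2,x3=100]: 00000000  (ones: 0)
  rows 40-47 [x1,x2,x3=101]: 00000000  (ones: 0)
  rows 48-55 [x1,x2,x3=110]: 00000000  (ones: 0)
  rows 56-63 [x1,x2,x3=111]: 00000000  (ones: 0)
Satisfying assignments = 0+0+0+0+0+0+0+0 = 0

0


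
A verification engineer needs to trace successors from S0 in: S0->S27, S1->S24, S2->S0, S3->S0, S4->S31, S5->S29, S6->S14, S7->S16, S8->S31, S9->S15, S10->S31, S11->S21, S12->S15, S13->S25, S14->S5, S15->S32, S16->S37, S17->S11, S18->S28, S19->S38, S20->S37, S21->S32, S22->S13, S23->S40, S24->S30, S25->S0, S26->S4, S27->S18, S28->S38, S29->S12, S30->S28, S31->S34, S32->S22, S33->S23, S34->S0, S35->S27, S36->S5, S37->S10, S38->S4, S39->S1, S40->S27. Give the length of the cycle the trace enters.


Trace from S0 until a state repeats:
  S0 -> S27 -> S18 -> S28 -> S38 -> S4 -> S31 -> S34 -> S0
S0 first seen at step 0, revisited at step 8.
Cycle length = 8 - 0 = 8

8


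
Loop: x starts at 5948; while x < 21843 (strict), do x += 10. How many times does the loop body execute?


Step 1: x goes from 5948 toward 21843 by 10; the body runs while x<21843, so iterations = ceil((bound-start)/step)
Step 2: Distance=15895
Step 3: ceil(15895/10)=1590

1590


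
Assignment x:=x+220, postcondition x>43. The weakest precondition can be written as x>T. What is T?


Formula: wp(x:=E, P) = P[E/x] (substitute E for x in postcondition)
Step 1: Postcondition: x>43
Step 2: Substitute x+220 for x: x+220>43
Step 3: Solve for x: x > 43-220 = -177

-177


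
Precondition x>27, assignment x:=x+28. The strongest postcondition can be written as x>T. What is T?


Formula: sp(P, x:=E) = exists old_x. (x = E[old_x/x]) AND P[old_x/x] (old_x is the value of x before the assignment; eliminate old_x by solving x = E[old_x/x] for old_x)
Step 1: Precondition P: x>27, i.e. old_x > 27
Step 2: Assignment gives x = old_x + 28, so old_x = x - 28
Step 3: Substitute into P: x - 28 > 27
Step 4: Simplify: x > 27+28 = 55

55


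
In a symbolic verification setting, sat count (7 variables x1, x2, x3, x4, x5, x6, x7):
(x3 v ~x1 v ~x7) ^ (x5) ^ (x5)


CNF with 3 clauses over 7 vars (128 assignments).
An assignment satisfies CNF iff every clause has >=1 true literal.
Check each row (bits = x1,x2,x3,x4,x5,x6,x7; clause T/F shown):
  row 0 [0000000]: clauses=TFF -> 0
  row 1 [0000001]: clauses=TFF -> 0
  row 2 [0000010]: clauses=TFF -> 0
  row 3 [0000011]: clauses=TFF -> 0
  row 4 [0000100]: clauses=TTT -> 1
  (every remaining row is evaluated the same way; all 128 results are listed next)
Full result column, 8 rows per line (x1,x2,x3,x4 fixed per line; x5,x6,x7 runs 000..111 left to right):
  rows 0-7 [x1,x2,x3,x4=0000]: 00001111  (ones: 4)
  rows 8-15 [x1,x2,x3,x4=0001]: 00001111  (ones: 4)
  rows 16-23 [x1,x2,x3,x4=0010]: 00001111  (ones: 4)
  rows 24-31 [x1,x2,x3,x4=0011]: 00001111  (ones: 4)
  rows 32-39 [x1,x2,x3,x4=0100]: 00001111  (ones: 4)
  rows 40-47 [x1,x2,x3,x4=0101]: 00001111  (ones: 4)
  rows 48-55 [x1,x2,x3,x4=0110]: 00001111  (ones: 4)
  rows 56-63 [x1,x2,x3,x4=0111]: 00001111  (ones: 4)
  rows 64-71 [x1,x2,x3,x4=1000]: 00001010  (ones: 2)
  rows 72-79 [x1,x2,x3,x4=1001]: 00001010  (ones: 2)
  rows 80-87 [x1,x2,x3,x4=1010]: 00001111  (ones: 4)
  rows 88-95 [x1,x2,x3,x4=1011]: 00001111  (ones: 4)
  rows 96-103 [x1,x2,x3,x4=1100]: 00001010  (ones: 2)
  rows 104-111 [x1,x2,x3,x4=1101]: 00001010  (ones: 2)
  rows 112-119 [x1,x2,x3,x4=1110]: 00001111  (ones: 4)
  rows 120-127 [x1,x2,x3,x4=1111]: 00001111  (ones: 4)
Satisfying assignments = 4+4+4+4+4+4+4+4+2+2+4+4+2+2+4+4 = 56

56


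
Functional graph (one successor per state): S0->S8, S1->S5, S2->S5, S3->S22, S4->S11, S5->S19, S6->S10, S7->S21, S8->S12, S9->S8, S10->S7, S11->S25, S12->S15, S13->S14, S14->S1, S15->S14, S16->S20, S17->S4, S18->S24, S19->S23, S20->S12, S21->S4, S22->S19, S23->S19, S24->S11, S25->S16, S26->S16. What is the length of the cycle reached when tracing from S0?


Trace from S0 until a state repeats:
  S0 -> S8 -> S12 -> S15 -> S14 -> S1 -> S5 -> S19 -> S23 -> S19
S19 first seen at step 7, revisited at step 9.
Cycle length = 9 - 7 = 2

2


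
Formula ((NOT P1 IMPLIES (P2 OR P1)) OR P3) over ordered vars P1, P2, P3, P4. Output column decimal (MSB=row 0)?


Formula: ((NOT P1 IMPLIES (P2 OR P1)) OR P3) over P1, P2, P3, P4 (16 rows)
Evaluate each row (bits = P1,P2,P3,P4, MSB first):
  row 0 [0000]: ((NOT 0 IMPLIES (0 OR 0)) OR 0) -> 0
  row 1 [0001]: ((NOT 0 IMPLIES (0 OR 0)) OR 0) -> 0
  row 2 [0010]: ((NOT 0 IMPLIES (0 OR 0)) OR 1) -> 1
  row 3 [0011]: ((NOT 0 IMPLIES (0 OR 0)) OR 1) -> 1
  row 4 [0100]: ((NOT 0 IMPLIES (1 OR 0)) OR 0) -> 1
  row 5 [0101]: ((NOT 0 IMPLIES (1 OR 0)) OR 0) -> 1
  row 6 [0110]: ((NOT 0 IMPLIES (1 OR 0)) OR 1) -> 1
  row 7 [0111]: ((NOT 0 IMPLIES (1 OR 0)) OR 1) -> 1
  row 8 [1000]: ((NOT 1 IMPLIES (0 OR 1)) OR 0) -> 1
  row 9 [1001]: ((NOT 1 IMPLIES (0 OR 1)) OR 0) -> 1
  row 10 [1010]: ((NOT 1 IMPLIES (0 OR 1)) OR 1) -> 1
  row 11 [1011]: ((NOT 1 IMPLIES (0 OR 1)) OR 1) -> 1
  row 12 [1100]: ((NOT 1 IMPLIES (1 OR 1)) OR 0) -> 1
  row 13 [1101]: ((NOT 1 IMPLIES (1 OR 1)) OR 0) -> 1
  row 14 [1110]: ((NOT 1 IMPLIES (1 OR 1)) OR 1) -> 1
  row 15 [1111]: ((NOT 1 IMPLIES (1 OR 1)) OR 1) -> 1
Full result column, 4 rows per line (P1,P2 fixed per line; P3,P4 runs 00..11 left to right):
  rows 0-3 [P1,P2=00]: 0011  = hex 3
  rows 4-7 [P1,P2=01]: 1111  = hex F
  rows 8-11 [P1,P2=10]: 1111  = hex F
  rows 12-15 [P1,P2=11]: 1111  = hex F
Output column (row 0 .. row 15) = 0011111111111111
Output column grouped in 4s = 0011 1111 1111 1111 = 0x3FFF
Convert to decimal digit by digit (value = value*16 + digit):
  3 -> 3
  3*16 + 15 (F) = 63
  63*16 + 15 (F) = 1023
  1023*16 + 15 (F) = 16383
Decimal = 16383

16383


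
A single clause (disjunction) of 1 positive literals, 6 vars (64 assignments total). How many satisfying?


Step 1: Total=2^6=64
Step 2: Unsat when all 1 false: 2^5=32
Step 3: Sat=64-32=32

32


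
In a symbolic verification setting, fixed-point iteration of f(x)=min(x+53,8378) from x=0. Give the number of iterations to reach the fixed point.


Step 1: x=0, cap=8378, increment=53
Step 2: x grows by 53 each step until capped at 8378; fixed point is x=8378
Step 3: iterations = ceil(8378/53) = 159

159


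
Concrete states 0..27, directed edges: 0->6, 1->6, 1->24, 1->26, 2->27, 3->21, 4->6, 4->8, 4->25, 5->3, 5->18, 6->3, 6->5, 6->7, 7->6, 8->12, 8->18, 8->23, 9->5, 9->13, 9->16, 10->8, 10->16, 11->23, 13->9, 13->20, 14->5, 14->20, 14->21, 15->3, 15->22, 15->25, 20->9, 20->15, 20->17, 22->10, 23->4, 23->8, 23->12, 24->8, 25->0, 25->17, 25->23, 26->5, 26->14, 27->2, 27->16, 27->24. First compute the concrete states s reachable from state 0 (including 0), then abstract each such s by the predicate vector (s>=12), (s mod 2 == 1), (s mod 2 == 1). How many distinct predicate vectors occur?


BFS from 0:
Concrete reachable: {0, 3, 5, 6, 7, 18, 21}
Abstract via predicates (s>=12), (s mod 2 == 1), (s mod 2 == 1):
  (0,0,0) <- {0, 6}
  (0,1,1) <- {3, 5, 7}
  (1,0,0) <- {18}
  (1,1,1) <- {21}
Distinct abstract states = 4

4


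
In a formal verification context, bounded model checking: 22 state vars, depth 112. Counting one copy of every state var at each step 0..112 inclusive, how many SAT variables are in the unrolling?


BMC unrolls to depth k, creating one copy of each state var for steps 0..k.
Step count = 112 + 1 = 113 (steps 0 through 112)
Vars per step = 22
Total = 22 * 113 = 2486

2486


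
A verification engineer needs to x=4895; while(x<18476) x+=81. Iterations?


Step 1: x goes from 4895 toward 18476 by 81; the body runs while x<18476, so iterations = ceil((bound-start)/step)
Step 2: Distance=13581
Step 3: ceil(13581/81)=168

168
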